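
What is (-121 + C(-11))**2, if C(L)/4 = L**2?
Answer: 131769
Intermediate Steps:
C(L) = 4*L**2
(-121 + C(-11))**2 = (-121 + 4*(-11)**2)**2 = (-121 + 4*121)**2 = (-121 + 484)**2 = 363**2 = 131769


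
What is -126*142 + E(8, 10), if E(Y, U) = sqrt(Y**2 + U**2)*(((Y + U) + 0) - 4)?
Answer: -17892 + 28*sqrt(41) ≈ -17713.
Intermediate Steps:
E(Y, U) = sqrt(U**2 + Y**2)*(-4 + U + Y) (E(Y, U) = sqrt(U**2 + Y**2)*(((U + Y) + 0) - 4) = sqrt(U**2 + Y**2)*((U + Y) - 4) = sqrt(U**2 + Y**2)*(-4 + U + Y))
-126*142 + E(8, 10) = -126*142 + sqrt(10**2 + 8**2)*(-4 + 10 + 8) = -17892 + sqrt(100 + 64)*14 = -17892 + sqrt(164)*14 = -17892 + (2*sqrt(41))*14 = -17892 + 28*sqrt(41)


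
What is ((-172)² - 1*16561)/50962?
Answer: 13023/50962 ≈ 0.25554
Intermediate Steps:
((-172)² - 1*16561)/50962 = (29584 - 16561)*(1/50962) = 13023*(1/50962) = 13023/50962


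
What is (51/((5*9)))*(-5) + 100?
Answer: 283/3 ≈ 94.333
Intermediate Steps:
(51/((5*9)))*(-5) + 100 = (51/45)*(-5) + 100 = (51*(1/45))*(-5) + 100 = (17/15)*(-5) + 100 = -17/3 + 100 = 283/3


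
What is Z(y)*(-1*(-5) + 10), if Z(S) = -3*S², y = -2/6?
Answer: -5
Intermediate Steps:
y = -⅓ (y = -2*⅙ = -⅓ ≈ -0.33333)
Z(y)*(-1*(-5) + 10) = (-3*(-⅓)²)*(-1*(-5) + 10) = (-3*⅑)*(5 + 10) = -⅓*15 = -5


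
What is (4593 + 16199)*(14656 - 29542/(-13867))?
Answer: 4226271200848/13867 ≈ 3.0477e+8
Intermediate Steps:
(4593 + 16199)*(14656 - 29542/(-13867)) = 20792*(14656 - 29542*(-1/13867)) = 20792*(14656 + 29542/13867) = 20792*(203264294/13867) = 4226271200848/13867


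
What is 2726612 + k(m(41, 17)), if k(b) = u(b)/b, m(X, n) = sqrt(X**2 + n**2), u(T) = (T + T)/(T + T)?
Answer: 2726612 + sqrt(1970)/1970 ≈ 2.7266e+6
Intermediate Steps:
u(T) = 1 (u(T) = (2*T)/((2*T)) = (2*T)*(1/(2*T)) = 1)
k(b) = 1/b
2726612 + k(m(41, 17)) = 2726612 + 1/(sqrt(41**2 + 17**2)) = 2726612 + 1/(sqrt(1681 + 289)) = 2726612 + 1/(sqrt(1970)) = 2726612 + sqrt(1970)/1970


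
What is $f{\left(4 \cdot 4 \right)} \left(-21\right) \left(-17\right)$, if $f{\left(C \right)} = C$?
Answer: $5712$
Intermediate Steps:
$f{\left(4 \cdot 4 \right)} \left(-21\right) \left(-17\right) = 4 \cdot 4 \left(-21\right) \left(-17\right) = 16 \left(-21\right) \left(-17\right) = \left(-336\right) \left(-17\right) = 5712$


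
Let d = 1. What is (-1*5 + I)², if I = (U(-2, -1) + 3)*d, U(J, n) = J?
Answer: 16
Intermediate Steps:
I = 1 (I = (-2 + 3)*1 = 1*1 = 1)
(-1*5 + I)² = (-1*5 + 1)² = (-5 + 1)² = (-4)² = 16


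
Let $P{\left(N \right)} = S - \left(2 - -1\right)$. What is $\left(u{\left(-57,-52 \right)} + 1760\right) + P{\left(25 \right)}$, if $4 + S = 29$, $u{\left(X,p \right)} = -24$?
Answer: $1758$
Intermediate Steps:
$S = 25$ ($S = -4 + 29 = 25$)
$P{\left(N \right)} = 22$ ($P{\left(N \right)} = 25 - \left(2 - -1\right) = 25 - \left(2 + 1\right) = 25 - 3 = 22$)
$\left(u{\left(-57,-52 \right)} + 1760\right) + P{\left(25 \right)} = \left(-24 + 1760\right) + 22 = 1736 + 22 = 1758$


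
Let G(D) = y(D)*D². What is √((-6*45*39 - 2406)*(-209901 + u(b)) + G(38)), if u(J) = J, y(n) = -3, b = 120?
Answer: 2*√678430671 ≈ 52093.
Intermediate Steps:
G(D) = -3*D²
√((-6*45*39 - 2406)*(-209901 + u(b)) + G(38)) = √((-6*45*39 - 2406)*(-209901 + 120) - 3*38²) = √((-270*39 - 2406)*(-209781) - 3*1444) = √((-10530 - 2406)*(-209781) - 4332) = √(-12936*(-209781) - 4332) = √(2713727016 - 4332) = √2713722684 = 2*√678430671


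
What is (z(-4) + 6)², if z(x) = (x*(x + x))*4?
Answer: 17956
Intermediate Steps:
z(x) = 8*x² (z(x) = (x*(2*x))*4 = (2*x²)*4 = 8*x²)
(z(-4) + 6)² = (8*(-4)² + 6)² = (8*16 + 6)² = (128 + 6)² = 134² = 17956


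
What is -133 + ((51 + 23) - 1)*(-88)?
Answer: -6557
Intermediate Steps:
-133 + ((51 + 23) - 1)*(-88) = -133 + (74 - 1)*(-88) = -133 + 73*(-88) = -133 - 6424 = -6557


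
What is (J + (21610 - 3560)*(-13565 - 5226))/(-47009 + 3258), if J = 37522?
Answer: 339140028/43751 ≈ 7751.6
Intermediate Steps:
(J + (21610 - 3560)*(-13565 - 5226))/(-47009 + 3258) = (37522 + (21610 - 3560)*(-13565 - 5226))/(-47009 + 3258) = (37522 + 18050*(-18791))/(-43751) = (37522 - 339177550)*(-1/43751) = -339140028*(-1/43751) = 339140028/43751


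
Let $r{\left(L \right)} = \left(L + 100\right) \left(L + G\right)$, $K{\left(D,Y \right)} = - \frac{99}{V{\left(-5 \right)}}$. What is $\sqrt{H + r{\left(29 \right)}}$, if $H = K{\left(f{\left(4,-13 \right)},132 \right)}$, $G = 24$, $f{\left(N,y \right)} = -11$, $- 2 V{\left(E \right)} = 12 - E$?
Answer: $\frac{197 \sqrt{51}}{17} \approx 82.757$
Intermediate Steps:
$V{\left(E \right)} = -6 + \frac{E}{2}$ ($V{\left(E \right)} = - \frac{12 - E}{2} = -6 + \frac{E}{2}$)
$K{\left(D,Y \right)} = \frac{198}{17}$ ($K{\left(D,Y \right)} = - \frac{99}{-6 + \frac{1}{2} \left(-5\right)} = - \frac{99}{-6 - \frac{5}{2}} = - \frac{99}{- \frac{17}{2}} = \left(-99\right) \left(- \frac{2}{17}\right) = \frac{198}{17}$)
$H = \frac{198}{17} \approx 11.647$
$r{\left(L \right)} = \left(24 + L\right) \left(100 + L\right)$ ($r{\left(L \right)} = \left(L + 100\right) \left(L + 24\right) = \left(100 + L\right) \left(24 + L\right) = \left(24 + L\right) \left(100 + L\right)$)
$\sqrt{H + r{\left(29 \right)}} = \sqrt{\frac{198}{17} + \left(2400 + 29^{2} + 124 \cdot 29\right)} = \sqrt{\frac{198}{17} + \left(2400 + 841 + 3596\right)} = \sqrt{\frac{198}{17} + 6837} = \sqrt{\frac{116427}{17}} = \frac{197 \sqrt{51}}{17}$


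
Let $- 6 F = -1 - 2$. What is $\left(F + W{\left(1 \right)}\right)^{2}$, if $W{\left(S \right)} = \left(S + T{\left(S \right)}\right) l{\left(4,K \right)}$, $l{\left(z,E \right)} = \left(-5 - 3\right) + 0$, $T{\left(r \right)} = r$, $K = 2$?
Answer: $\frac{961}{4} \approx 240.25$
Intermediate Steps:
$l{\left(z,E \right)} = -8$ ($l{\left(z,E \right)} = -8 + 0 = -8$)
$F = \frac{1}{2}$ ($F = - \frac{-1 - 2}{6} = \left(- \frac{1}{6}\right) \left(-3\right) = \frac{1}{2} \approx 0.5$)
$W{\left(S \right)} = - 16 S$ ($W{\left(S \right)} = \left(S + S\right) \left(-8\right) = 2 S \left(-8\right) = - 16 S$)
$\left(F + W{\left(1 \right)}\right)^{2} = \left(\frac{1}{2} - 16\right)^{2} = \left(- \frac{31}{2}\right)^{2} = \frac{961}{4}$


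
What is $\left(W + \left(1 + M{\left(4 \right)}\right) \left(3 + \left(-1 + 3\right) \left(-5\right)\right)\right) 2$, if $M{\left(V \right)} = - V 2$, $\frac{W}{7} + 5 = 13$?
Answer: $210$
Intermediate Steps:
$W = 56$ ($W = -35 + 7 \cdot 13 = -35 + 91 = 56$)
$M{\left(V \right)} = - 2 V$
$\left(W + \left(1 + M{\left(4 \right)}\right) \left(3 + \left(-1 + 3\right) \left(-5\right)\right)\right) 2 = \left(56 + \left(1 - 8\right) \left(3 + \left(-1 + 3\right) \left(-5\right)\right)\right) 2 = \left(56 + \left(1 - 8\right) \left(3 + 2 \left(-5\right)\right)\right) 2 = \left(56 - 7 \left(3 - 10\right)\right) 2 = \left(56 - -49\right) 2 = \left(56 + 49\right) 2 = 105 \cdot 2 = 210$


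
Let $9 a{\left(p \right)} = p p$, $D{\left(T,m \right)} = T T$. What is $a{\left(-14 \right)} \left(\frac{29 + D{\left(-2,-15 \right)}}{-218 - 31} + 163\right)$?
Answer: $\frac{294392}{83} \approx 3546.9$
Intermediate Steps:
$D{\left(T,m \right)} = T^{2}$
$a{\left(p \right)} = \frac{p^{2}}{9}$ ($a{\left(p \right)} = \frac{p p}{9} = \frac{p^{2}}{9}$)
$a{\left(-14 \right)} \left(\frac{29 + D{\left(-2,-15 \right)}}{-218 - 31} + 163\right) = \frac{\left(-14\right)^{2}}{9} \left(\frac{29 + \left(-2\right)^{2}}{-218 - 31} + 163\right) = \frac{1}{9} \cdot 196 \left(\frac{29 + 4}{-249} + 163\right) = \frac{196 \left(33 \left(- \frac{1}{249}\right) + 163\right)}{9} = \frac{196 \left(- \frac{11}{83} + 163\right)}{9} = \frac{196}{9} \cdot \frac{13518}{83} = \frac{294392}{83}$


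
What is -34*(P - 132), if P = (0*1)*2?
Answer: 4488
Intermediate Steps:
P = 0 (P = 0*2 = 0)
-34*(P - 132) = -34*(0 - 132) = -34*(-132) = 4488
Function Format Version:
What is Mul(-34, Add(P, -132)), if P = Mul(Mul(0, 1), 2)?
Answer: 4488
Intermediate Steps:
P = 0 (P = Mul(0, 2) = 0)
Mul(-34, Add(P, -132)) = Mul(-34, Add(0, -132)) = Mul(-34, -132) = 4488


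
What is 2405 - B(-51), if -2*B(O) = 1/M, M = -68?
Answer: 327079/136 ≈ 2405.0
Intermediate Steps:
B(O) = 1/136 (B(O) = -1/2/(-68) = -1/2*(-1/68) = 1/136)
2405 - B(-51) = 2405 - 1*1/136 = 2405 - 1/136 = 327079/136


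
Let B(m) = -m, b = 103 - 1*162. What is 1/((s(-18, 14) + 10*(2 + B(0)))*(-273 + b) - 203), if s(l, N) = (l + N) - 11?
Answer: -1/1863 ≈ -0.00053677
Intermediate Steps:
b = -59 (b = 103 - 162 = -59)
s(l, N) = -11 + N + l (s(l, N) = (N + l) - 11 = -11 + N + l)
1/((s(-18, 14) + 10*(2 + B(0)))*(-273 + b) - 203) = 1/(((-11 + 14 - 18) + 10*(2 - 1*0))*(-273 - 59) - 203) = 1/((-15 + 10*(2 + 0))*(-332) - 203) = 1/((-15 + 10*2)*(-332) - 203) = 1/((-15 + 20)*(-332) - 203) = 1/(5*(-332) - 203) = 1/(-1660 - 203) = 1/(-1863) = -1/1863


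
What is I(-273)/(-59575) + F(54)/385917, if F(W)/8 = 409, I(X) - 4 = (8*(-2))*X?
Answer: -1492299724/22991005275 ≈ -0.064908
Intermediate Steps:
I(X) = 4 - 16*X (I(X) = 4 + (8*(-2))*X = 4 - 16*X)
F(W) = 3272 (F(W) = 8*409 = 3272)
I(-273)/(-59575) + F(54)/385917 = (4 - 16*(-273))/(-59575) + 3272/385917 = (4 + 4368)*(-1/59575) + 3272*(1/385917) = 4372*(-1/59575) + 3272/385917 = -4372/59575 + 3272/385917 = -1492299724/22991005275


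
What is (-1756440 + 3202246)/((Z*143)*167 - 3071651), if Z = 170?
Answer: 1445806/988119 ≈ 1.4632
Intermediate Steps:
(-1756440 + 3202246)/((Z*143)*167 - 3071651) = (-1756440 + 3202246)/((170*143)*167 - 3071651) = 1445806/(24310*167 - 3071651) = 1445806/(4059770 - 3071651) = 1445806/988119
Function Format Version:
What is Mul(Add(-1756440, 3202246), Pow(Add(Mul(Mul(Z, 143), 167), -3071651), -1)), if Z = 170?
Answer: Rational(1445806, 988119) ≈ 1.4632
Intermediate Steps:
Mul(Add(-1756440, 3202246), Pow(Add(Mul(Mul(Z, 143), 167), -3071651), -1)) = Mul(Add(-1756440, 3202246), Pow(Add(Mul(Mul(170, 143), 167), -3071651), -1)) = Mul(1445806, Pow(Add(Mul(24310, 167), -3071651), -1)) = Mul(1445806, Pow(Add(4059770, -3071651), -1)) = Mul(1445806, Pow(988119, -1)) = Mul(1445806, Rational(1, 988119)) = Rational(1445806, 988119)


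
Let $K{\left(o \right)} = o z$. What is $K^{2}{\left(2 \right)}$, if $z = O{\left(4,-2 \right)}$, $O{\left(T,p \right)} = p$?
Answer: $16$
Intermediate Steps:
$z = -2$
$K{\left(o \right)} = - 2 o$ ($K{\left(o \right)} = o \left(-2\right) = - 2 o$)
$K^{2}{\left(2 \right)} = \left(\left(-2\right) 2\right)^{2} = \left(-4\right)^{2} = 16$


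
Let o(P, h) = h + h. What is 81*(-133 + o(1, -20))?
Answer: -14013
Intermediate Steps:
o(P, h) = 2*h
81*(-133 + o(1, -20)) = 81*(-133 + 2*(-20)) = 81*(-133 - 40) = 81*(-173) = -14013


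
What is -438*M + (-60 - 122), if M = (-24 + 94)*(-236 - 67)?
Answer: 9289798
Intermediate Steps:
M = -21210 (M = 70*(-303) = -21210)
-438*M + (-60 - 122) = -438*(-21210) + (-60 - 122) = 9289980 - 182 = 9289798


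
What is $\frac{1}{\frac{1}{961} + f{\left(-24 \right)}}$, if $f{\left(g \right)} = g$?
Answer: $- \frac{961}{23063} \approx -0.041668$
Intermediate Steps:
$\frac{1}{\frac{1}{961} + f{\left(-24 \right)}} = \frac{1}{\frac{1}{961} - 24} = \frac{1}{- \frac{23063}{961}} = - \frac{961}{23063}$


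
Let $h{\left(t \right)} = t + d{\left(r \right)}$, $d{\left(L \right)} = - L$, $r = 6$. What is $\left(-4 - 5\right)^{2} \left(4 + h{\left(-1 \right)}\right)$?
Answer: $-243$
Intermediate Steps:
$h{\left(t \right)} = -6 + t$ ($h{\left(t \right)} = t - 6 = -6 + t$)
$\left(-4 - 5\right)^{2} \left(4 + h{\left(-1 \right)}\right) = \left(-4 - 5\right)^{2} \left(4 - 7\right) = \left(-9\right)^{2} \left(4 - 7\right) = 81 \left(-3\right) = -243$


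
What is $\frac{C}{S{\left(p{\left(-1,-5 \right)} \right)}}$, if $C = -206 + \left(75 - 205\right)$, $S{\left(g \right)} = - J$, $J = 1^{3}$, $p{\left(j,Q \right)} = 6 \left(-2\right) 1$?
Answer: $336$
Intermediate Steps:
$p{\left(j,Q \right)} = -12$ ($p{\left(j,Q \right)} = \left(-12\right) 1 = -12$)
$J = 1$
$S{\left(g \right)} = -1$ ($S{\left(g \right)} = \left(-1\right) 1 = -1$)
$C = -336$ ($C = -206 + \left(75 - 205\right) = -206 - 130 = -336$)
$\frac{C}{S{\left(p{\left(-1,-5 \right)} \right)}} = - \frac{336}{-1} = \left(-336\right) \left(-1\right) = 336$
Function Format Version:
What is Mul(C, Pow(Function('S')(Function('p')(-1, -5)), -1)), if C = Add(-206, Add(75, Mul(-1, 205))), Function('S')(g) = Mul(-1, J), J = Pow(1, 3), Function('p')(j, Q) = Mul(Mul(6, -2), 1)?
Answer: 336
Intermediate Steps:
Function('p')(j, Q) = -12 (Function('p')(j, Q) = Mul(-12, 1) = -12)
J = 1
Function('S')(g) = -1 (Function('S')(g) = Mul(-1, 1) = -1)
C = -336 (C = Add(-206, Add(75, -205)) = Add(-206, -130) = -336)
Mul(C, Pow(Function('S')(Function('p')(-1, -5)), -1)) = Mul(-336, Pow(-1, -1)) = Mul(-336, -1) = 336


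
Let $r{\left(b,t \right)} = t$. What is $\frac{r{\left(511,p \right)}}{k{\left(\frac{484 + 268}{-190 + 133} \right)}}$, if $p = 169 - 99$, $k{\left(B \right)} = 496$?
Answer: $\frac{35}{248} \approx 0.14113$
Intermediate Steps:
$p = 70$ ($p = 169 - 99 = 70$)
$\frac{r{\left(511,p \right)}}{k{\left(\frac{484 + 268}{-190 + 133} \right)}} = \frac{70}{496} = 70 \cdot \frac{1}{496} = \frac{35}{248}$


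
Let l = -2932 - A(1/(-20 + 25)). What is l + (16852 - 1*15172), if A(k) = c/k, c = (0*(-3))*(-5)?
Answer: -1252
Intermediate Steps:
c = 0 (c = 0*(-5) = 0)
A(k) = 0 (A(k) = 0/k = 0)
l = -2932 (l = -2932 - 1*0 = -2932 + 0 = -2932)
l + (16852 - 1*15172) = -2932 + (16852 - 1*15172) = -2932 + (16852 - 15172) = -2932 + 1680 = -1252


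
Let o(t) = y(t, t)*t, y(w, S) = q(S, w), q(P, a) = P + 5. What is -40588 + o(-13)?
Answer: -40484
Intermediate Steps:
q(P, a) = 5 + P
y(w, S) = 5 + S
o(t) = t*(5 + t) (o(t) = (5 + t)*t = t*(5 + t))
-40588 + o(-13) = -40588 - 13*(5 - 13) = -40588 - 13*(-8) = -40588 + 104 = -40484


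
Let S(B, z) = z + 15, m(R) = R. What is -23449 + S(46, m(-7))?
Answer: -23441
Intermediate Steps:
S(B, z) = 15 + z
-23449 + S(46, m(-7)) = -23449 + (15 - 7) = -23449 + 8 = -23441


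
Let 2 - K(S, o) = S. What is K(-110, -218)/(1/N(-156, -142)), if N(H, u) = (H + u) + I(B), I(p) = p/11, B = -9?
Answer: -368144/11 ≈ -33468.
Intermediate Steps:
K(S, o) = 2 - S
I(p) = p/11 (I(p) = p*(1/11) = p/11)
N(H, u) = -9/11 + H + u (N(H, u) = (H + u) + (1/11)*(-9) = (H + u) - 9/11 = -9/11 + H + u)
K(-110, -218)/(1/N(-156, -142)) = (2 - 1*(-110))/(1/(-9/11 - 156 - 142)) = (2 + 110)/(1/(-3287/11)) = 112/(-11/3287) = 112*(-3287/11) = -368144/11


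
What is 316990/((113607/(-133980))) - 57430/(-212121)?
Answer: -76998634758070/205969491 ≈ -3.7384e+5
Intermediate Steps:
316990/((113607/(-133980))) - 57430/(-212121) = 316990/((113607*(-1/133980))) - 57430*(-1/212121) = 316990/(-37869/44660) + 57430/212121 = 316990*(-44660/37869) + 57430/212121 = -14156773400/37869 + 57430/212121 = -76998634758070/205969491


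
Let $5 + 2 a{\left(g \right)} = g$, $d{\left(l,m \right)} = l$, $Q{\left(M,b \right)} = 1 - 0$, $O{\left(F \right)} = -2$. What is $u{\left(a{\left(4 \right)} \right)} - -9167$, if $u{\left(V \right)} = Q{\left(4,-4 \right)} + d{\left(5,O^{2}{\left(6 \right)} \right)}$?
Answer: $9173$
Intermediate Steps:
$Q{\left(M,b \right)} = 1$ ($Q{\left(M,b \right)} = 1 + 0 = 1$)
$a{\left(g \right)} = - \frac{5}{2} + \frac{g}{2}$
$u{\left(V \right)} = 6$ ($u{\left(V \right)} = 1 + 5 = 6$)
$u{\left(a{\left(4 \right)} \right)} - -9167 = 6 - -9167 = 6 + 9167 = 9173$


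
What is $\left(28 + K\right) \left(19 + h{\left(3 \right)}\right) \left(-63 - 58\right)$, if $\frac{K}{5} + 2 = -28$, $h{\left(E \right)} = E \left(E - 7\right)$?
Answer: $103334$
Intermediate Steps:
$h{\left(E \right)} = E \left(-7 + E\right)$
$K = -150$ ($K = -10 + 5 \left(-28\right) = -10 - 140 = -150$)
$\left(28 + K\right) \left(19 + h{\left(3 \right)}\right) \left(-63 - 58\right) = \left(28 - 150\right) \left(19 + 3 \left(-7 + 3\right)\right) \left(-63 - 58\right) = - 122 \left(19 + 3 \left(-4\right)\right) \left(-121\right) = - 122 \left(19 - 12\right) \left(-121\right) = \left(-122\right) 7 \left(-121\right) = \left(-854\right) \left(-121\right) = 103334$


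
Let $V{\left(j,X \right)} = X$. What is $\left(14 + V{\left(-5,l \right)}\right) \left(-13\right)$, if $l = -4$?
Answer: $-130$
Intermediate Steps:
$\left(14 + V{\left(-5,l \right)}\right) \left(-13\right) = \left(14 - 4\right) \left(-13\right) = 10 \left(-13\right) = -130$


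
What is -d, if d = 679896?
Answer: -679896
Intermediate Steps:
-d = -1*679896 = -679896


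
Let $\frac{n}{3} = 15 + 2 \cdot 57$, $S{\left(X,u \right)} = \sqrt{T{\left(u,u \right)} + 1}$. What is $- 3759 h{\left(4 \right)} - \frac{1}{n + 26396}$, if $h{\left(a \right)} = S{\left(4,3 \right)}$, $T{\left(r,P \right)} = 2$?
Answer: $- \frac{1}{26783} - 3759 \sqrt{3} \approx -6510.8$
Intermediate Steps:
$S{\left(X,u \right)} = \sqrt{3}$ ($S{\left(X,u \right)} = \sqrt{2 + 1} = \sqrt{3}$)
$h{\left(a \right)} = \sqrt{3}$
$n = 387$ ($n = 3 \left(15 + 2 \cdot 57\right) = 3 \left(15 + 114\right) = 3 \cdot 129 = 387$)
$- 3759 h{\left(4 \right)} - \frac{1}{n + 26396} = - 3759 \sqrt{3} - \frac{1}{387 + 26396} = - 3759 \sqrt{3} - \frac{1}{26783} = - \frac{1}{26783} - 3759 \sqrt{3}$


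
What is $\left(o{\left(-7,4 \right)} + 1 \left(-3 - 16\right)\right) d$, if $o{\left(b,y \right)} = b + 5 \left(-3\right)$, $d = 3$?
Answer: $-123$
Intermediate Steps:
$o{\left(b,y \right)} = -15 + b$ ($o{\left(b,y \right)} = b - 15 = -15 + b$)
$\left(o{\left(-7,4 \right)} + 1 \left(-3 - 16\right)\right) d = \left(\left(-15 - 7\right) + 1 \left(-3 - 16\right)\right) 3 = \left(-22 + 1 \left(-3 - 16\right)\right) 3 = \left(-22 + 1 \left(-19\right)\right) 3 = \left(-22 - 19\right) 3 = \left(-41\right) 3 = -123$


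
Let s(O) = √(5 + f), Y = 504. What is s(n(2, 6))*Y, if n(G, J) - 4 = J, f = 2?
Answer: 504*√7 ≈ 1333.5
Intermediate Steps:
n(G, J) = 4 + J
s(O) = √7 (s(O) = √(5 + 2) = √7)
s(n(2, 6))*Y = √7*504 = 504*√7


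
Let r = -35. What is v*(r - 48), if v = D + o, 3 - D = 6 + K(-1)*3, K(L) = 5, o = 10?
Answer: 664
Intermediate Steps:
D = -18 (D = 3 - (6 + 5*3) = 3 - (6 + 15) = 3 - 1*21 = 3 - 21 = -18)
v = -8 (v = -18 + 10 = -8)
v*(r - 48) = -8*(-35 - 48) = -8*(-83) = 664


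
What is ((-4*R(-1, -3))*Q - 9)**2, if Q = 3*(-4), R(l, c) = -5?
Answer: 62001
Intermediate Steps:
Q = -12
((-4*R(-1, -3))*Q - 9)**2 = (-4*(-5)*(-12) - 9)**2 = (20*(-12) - 9)**2 = (-240 - 9)**2 = (-249)**2 = 62001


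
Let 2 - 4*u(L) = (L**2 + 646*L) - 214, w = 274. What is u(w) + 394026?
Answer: 331060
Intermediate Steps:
u(L) = 54 - 323*L/2 - L**2/4 (u(L) = 1/2 - ((L**2 + 646*L) - 214)/4 = 1/2 - (-214 + L**2 + 646*L)/4 = 1/2 + (107/2 - 323*L/2 - L**2/4) = 54 - 323*L/2 - L**2/4)
u(w) + 394026 = (54 - 323/2*274 - 1/4*274**2) + 394026 = (54 - 44251 - 1/4*75076) + 394026 = (54 - 44251 - 18769) + 394026 = -62966 + 394026 = 331060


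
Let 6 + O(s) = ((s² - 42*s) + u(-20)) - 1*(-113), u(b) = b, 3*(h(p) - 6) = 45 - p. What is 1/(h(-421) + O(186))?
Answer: 3/81097 ≈ 3.6993e-5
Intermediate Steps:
h(p) = 21 - p/3 (h(p) = 6 + (45 - p)/3 = 6 + (15 - p/3) = 21 - p/3)
O(s) = 87 + s² - 42*s (O(s) = -6 + (((s² - 42*s) - 20) - 1*(-113)) = -6 + ((-20 + s² - 42*s) + 113) = -6 + (93 + s² - 42*s) = 87 + s² - 42*s)
1/(h(-421) + O(186)) = 1/((21 - ⅓*(-421)) + (87 + 186² - 42*186)) = 1/((21 + 421/3) + (87 + 34596 - 7812)) = 1/(484/3 + 26871) = 1/(81097/3) = 3/81097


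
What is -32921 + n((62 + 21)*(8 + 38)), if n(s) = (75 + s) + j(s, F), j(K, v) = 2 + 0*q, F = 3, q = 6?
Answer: -29026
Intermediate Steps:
j(K, v) = 2 (j(K, v) = 2 + 0*6 = 2 + 0 = 2)
n(s) = 77 + s (n(s) = (75 + s) + 2 = 77 + s)
-32921 + n((62 + 21)*(8 + 38)) = -32921 + (77 + (62 + 21)*(8 + 38)) = -32921 + (77 + 83*46) = -32921 + (77 + 3818) = -32921 + 3895 = -29026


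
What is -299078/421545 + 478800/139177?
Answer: 160210967194/58669368465 ≈ 2.7307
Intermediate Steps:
-299078/421545 + 478800/139177 = 160210967194/58669368465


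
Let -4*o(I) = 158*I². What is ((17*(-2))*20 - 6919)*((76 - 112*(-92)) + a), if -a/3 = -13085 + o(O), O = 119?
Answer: -26257789773/2 ≈ -1.3129e+10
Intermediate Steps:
o(I) = -79*I²/2
a = 3434667/2 (a = -3*(-13085 - 79/2*119²) = -3*(-13085 - 79/2*14161) = -3*(-13085 - 1118719/2) = -3*(-1144889/2) = 3434667/2 ≈ 1.7173e+6)
((17*(-2))*20 - 6919)*((76 - 112*(-92)) + a) = ((17*(-2))*20 - 6919)*((76 - 112*(-92)) + 3434667/2) = (-34*20 - 6919)*((76 + 10304) + 3434667/2) = (-680 - 6919)*(10380 + 3434667/2) = -7599*3455427/2 = -26257789773/2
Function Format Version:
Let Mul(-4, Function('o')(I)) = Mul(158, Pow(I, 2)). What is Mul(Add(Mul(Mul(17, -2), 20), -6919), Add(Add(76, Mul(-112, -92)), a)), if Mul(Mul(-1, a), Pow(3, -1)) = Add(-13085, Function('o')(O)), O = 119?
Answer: Rational(-26257789773, 2) ≈ -1.3129e+10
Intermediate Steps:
Function('o')(I) = Mul(Rational(-79, 2), Pow(I, 2)) (Function('o')(I) = Mul(Rational(-1, 4), Mul(158, Pow(I, 2))) = Mul(Rational(-79, 2), Pow(I, 2)))
a = Rational(3434667, 2) (a = Mul(-3, Add(-13085, Mul(Rational(-79, 2), Pow(119, 2)))) = Mul(-3, Add(-13085, Mul(Rational(-79, 2), 14161))) = Mul(-3, Add(-13085, Rational(-1118719, 2))) = Mul(-3, Rational(-1144889, 2)) = Rational(3434667, 2) ≈ 1.7173e+6)
Mul(Add(Mul(Mul(17, -2), 20), -6919), Add(Add(76, Mul(-112, -92)), a)) = Mul(Add(Mul(Mul(17, -2), 20), -6919), Add(Add(76, Mul(-112, -92)), Rational(3434667, 2))) = Mul(Add(Mul(-34, 20), -6919), Add(Add(76, 10304), Rational(3434667, 2))) = Mul(Add(-680, -6919), Add(10380, Rational(3434667, 2))) = Mul(-7599, Rational(3455427, 2)) = Rational(-26257789773, 2)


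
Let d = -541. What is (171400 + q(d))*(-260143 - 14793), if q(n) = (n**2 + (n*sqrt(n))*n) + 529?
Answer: -127738014960 - 80468543416*I*sqrt(541) ≈ -1.2774e+11 - 1.8717e+12*I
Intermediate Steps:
q(n) = 529 + n**2 + n**(5/2) (q(n) = (n**2 + n**(3/2)*n) + 529 = (n**2 + n**(5/2)) + 529 = 529 + n**2 + n**(5/2))
(171400 + q(d))*(-260143 - 14793) = (171400 + (529 + (-541)**2 + (-541)**(5/2)))*(-260143 - 14793) = (171400 + (529 + 292681 + 292681*I*sqrt(541)))*(-274936) = (171400 + (293210 + 292681*I*sqrt(541)))*(-274936) = (464610 + 292681*I*sqrt(541))*(-274936) = -127738014960 - 80468543416*I*sqrt(541)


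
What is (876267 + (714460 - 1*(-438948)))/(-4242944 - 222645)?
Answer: -106825/235031 ≈ -0.45451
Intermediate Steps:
(876267 + (714460 - 1*(-438948)))/(-4242944 - 222645) = (876267 + (714460 + 438948))/(-4465589) = (876267 + 1153408)*(-1/4465589) = 2029675*(-1/4465589) = -106825/235031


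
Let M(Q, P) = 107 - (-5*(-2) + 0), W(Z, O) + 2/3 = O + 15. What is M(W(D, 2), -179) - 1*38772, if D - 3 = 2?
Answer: -38675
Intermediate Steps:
D = 5 (D = 3 + 2 = 5)
W(Z, O) = 43/3 + O (W(Z, O) = -2/3 + (O + 15) = -2/3 + (15 + O) = 43/3 + O)
M(Q, P) = 97 (M(Q, P) = 107 - (10 + 0) = 107 - 1*10 = 107 - 10 = 97)
M(W(D, 2), -179) - 1*38772 = 97 - 1*38772 = 97 - 38772 = -38675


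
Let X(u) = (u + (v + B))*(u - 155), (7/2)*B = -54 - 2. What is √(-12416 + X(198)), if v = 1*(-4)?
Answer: I*√4762 ≈ 69.007*I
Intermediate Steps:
v = -4
B = -16 (B = 2*(-54 - 2)/7 = (2/7)*(-56) = -16)
X(u) = (-155 + u)*(-20 + u) (X(u) = (u + (-4 - 16))*(u - 155) = (u - 20)*(-155 + u) = (-20 + u)*(-155 + u) = (-155 + u)*(-20 + u))
√(-12416 + X(198)) = √(-12416 + (3100 + 198² - 175*198)) = √(-12416 + (3100 + 39204 - 34650)) = √(-12416 + 7654) = √(-4762) = I*√4762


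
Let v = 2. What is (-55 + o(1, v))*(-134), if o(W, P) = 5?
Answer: 6700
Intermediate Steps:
(-55 + o(1, v))*(-134) = (-55 + 5)*(-134) = -50*(-134) = 6700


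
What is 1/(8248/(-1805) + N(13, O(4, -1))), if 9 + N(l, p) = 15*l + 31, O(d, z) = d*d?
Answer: 1805/383437 ≈ 0.0047074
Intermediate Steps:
O(d, z) = d²
N(l, p) = 22 + 15*l (N(l, p) = -9 + (15*l + 31) = -9 + (31 + 15*l) = 22 + 15*l)
1/(8248/(-1805) + N(13, O(4, -1))) = 1/(8248/(-1805) + (22 + 15*13)) = 1/(8248*(-1/1805) + (22 + 195)) = 1/(-8248/1805 + 217) = 1/(383437/1805) = 1805/383437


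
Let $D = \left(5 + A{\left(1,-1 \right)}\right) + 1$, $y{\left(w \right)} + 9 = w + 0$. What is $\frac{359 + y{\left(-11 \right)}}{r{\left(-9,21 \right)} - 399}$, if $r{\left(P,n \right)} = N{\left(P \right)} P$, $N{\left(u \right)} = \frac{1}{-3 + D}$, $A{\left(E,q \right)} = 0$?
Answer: $- \frac{113}{134} \approx -0.84328$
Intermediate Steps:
$y{\left(w \right)} = -9 + w$ ($y{\left(w \right)} = -9 + \left(w + 0\right) = -9 + w$)
$D = 6$ ($D = \left(5 + 0\right) + 1 = 5 + 1 = 6$)
$N{\left(u \right)} = \frac{1}{3}$ ($N{\left(u \right)} = \frac{1}{-3 + 6} = \frac{1}{3}$)
$r{\left(P,n \right)} = \frac{P}{3}$
$\frac{359 + y{\left(-11 \right)}}{r{\left(-9,21 \right)} - 399} = \frac{359 - 20}{\frac{1}{3} \left(-9\right) - 399} = \frac{359 - 20}{-3 - 399} = \frac{339}{-402} = 339 \left(- \frac{1}{402}\right) = - \frac{113}{134}$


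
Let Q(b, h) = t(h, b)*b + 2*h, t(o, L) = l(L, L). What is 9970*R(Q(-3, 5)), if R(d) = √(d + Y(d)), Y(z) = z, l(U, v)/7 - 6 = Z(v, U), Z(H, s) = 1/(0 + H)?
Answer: 9970*I*√218 ≈ 1.4721e+5*I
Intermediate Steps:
Z(H, s) = 1/H
l(U, v) = 42 + 7/v
t(o, L) = 42 + 7/L
Q(b, h) = 2*h + b*(42 + 7/b) (Q(b, h) = (42 + 7/b)*b + 2*h = b*(42 + 7/b) + 2*h = 2*h + b*(42 + 7/b))
R(d) = √2*√d (R(d) = √(d + d) = √(2*d) = √2*√d)
9970*R(Q(-3, 5)) = 9970*(√2*√(7 + 2*5 + 42*(-3))) = 9970*(√2*√(7 + 10 - 126)) = 9970*(√2*√(-109)) = 9970*(√2*(I*√109)) = 9970*(I*√218) = 9970*I*√218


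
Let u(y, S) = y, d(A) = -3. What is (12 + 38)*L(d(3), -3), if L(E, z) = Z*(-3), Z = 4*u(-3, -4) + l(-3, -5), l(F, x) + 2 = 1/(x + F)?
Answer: 8475/4 ≈ 2118.8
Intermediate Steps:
l(F, x) = -2 + 1/(F + x) (l(F, x) = -2 + 1/(x + F) = -2 + 1/(F + x))
Z = -113/8 (Z = 4*(-3) + (1 - 2*(-3) - 2*(-5))/(-3 - 5) = -12 + (1 + 6 + 10)/(-8) = -12 - 1/8*17 = -12 - 17/8 = -113/8 ≈ -14.125)
L(E, z) = 339/8 (L(E, z) = -113/8*(-3) = 339/8)
(12 + 38)*L(d(3), -3) = (12 + 38)*(339/8) = 50*(339/8) = 8475/4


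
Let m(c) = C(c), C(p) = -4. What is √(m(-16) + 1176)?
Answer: 2*√293 ≈ 34.234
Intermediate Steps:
m(c) = -4
√(m(-16) + 1176) = √(-4 + 1176) = √1172 = 2*√293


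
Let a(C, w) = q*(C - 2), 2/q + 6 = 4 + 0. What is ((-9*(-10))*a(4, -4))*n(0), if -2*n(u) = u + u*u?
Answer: 0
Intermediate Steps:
q = -1 (q = 2/(-6 + (4 + 0)) = 2/(-6 + 4) = 2/(-2) = 2*(-½) = -1)
a(C, w) = 2 - C (a(C, w) = -(C - 2) = -(-2 + C) = 2 - C)
n(u) = -u/2 - u²/2 (n(u) = -(u + u*u)/2 = -(u + u²)/2 = -u/2 - u²/2)
((-9*(-10))*a(4, -4))*n(0) = ((-9*(-10))*(2 - 1*4))*(-½*0*(1 + 0)) = (90*(2 - 4))*(-½*0*1) = (90*(-2))*0 = -180*0 = 0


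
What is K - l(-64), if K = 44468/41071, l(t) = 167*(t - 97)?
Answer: 1104320445/41071 ≈ 26888.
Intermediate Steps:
l(t) = -16199 + 167*t (l(t) = 167*(-97 + t) = -16199 + 167*t)
K = 44468/41071 (K = 44468*(1/41071) = 44468/41071 ≈ 1.0827)
K - l(-64) = 44468/41071 - (-16199 + 167*(-64)) = 44468/41071 - (-16199 - 10688) = 44468/41071 - 1*(-26887) = 44468/41071 + 26887 = 1104320445/41071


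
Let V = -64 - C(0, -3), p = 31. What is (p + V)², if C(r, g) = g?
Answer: 900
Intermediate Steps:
V = -61 (V = -64 - 1*(-3) = -64 + 3 = -61)
(p + V)² = (31 - 61)² = (-30)² = 900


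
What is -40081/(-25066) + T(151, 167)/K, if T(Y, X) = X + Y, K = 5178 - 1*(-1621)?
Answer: 280481707/170423734 ≈ 1.6458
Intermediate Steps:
K = 6799 (K = 5178 + 1621 = 6799)
-40081/(-25066) + T(151, 167)/K = -40081/(-25066) + (167 + 151)/6799 = -40081*(-1/25066) + 318*(1/6799) = 40081/25066 + 318/6799 = 280481707/170423734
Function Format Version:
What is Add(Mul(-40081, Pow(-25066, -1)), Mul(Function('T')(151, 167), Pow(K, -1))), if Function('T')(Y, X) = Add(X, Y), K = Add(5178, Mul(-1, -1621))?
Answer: Rational(280481707, 170423734) ≈ 1.6458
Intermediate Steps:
K = 6799 (K = Add(5178, 1621) = 6799)
Add(Mul(-40081, Pow(-25066, -1)), Mul(Function('T')(151, 167), Pow(K, -1))) = Add(Mul(-40081, Pow(-25066, -1)), Mul(Add(167, 151), Pow(6799, -1))) = Add(Mul(-40081, Rational(-1, 25066)), Mul(318, Rational(1, 6799))) = Add(Rational(40081, 25066), Rational(318, 6799)) = Rational(280481707, 170423734)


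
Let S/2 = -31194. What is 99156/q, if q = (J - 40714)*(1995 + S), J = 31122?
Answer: 8263/48274138 ≈ 0.00017117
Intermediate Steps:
S = -62388 (S = 2*(-31194) = -62388)
q = 579289656 (q = (31122 - 40714)*(1995 - 62388) = -9592*(-60393) = 579289656)
99156/q = 99156/579289656 = 99156*(1/579289656) = 8263/48274138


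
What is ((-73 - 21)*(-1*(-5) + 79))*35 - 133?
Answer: -276493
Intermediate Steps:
((-73 - 21)*(-1*(-5) + 79))*35 - 133 = -94*(5 + 79)*35 - 133 = -94*84*35 - 133 = -7896*35 - 133 = -276360 - 133 = -276493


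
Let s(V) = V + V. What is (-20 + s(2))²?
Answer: 256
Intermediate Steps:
s(V) = 2*V
(-20 + s(2))² = (-20 + 2*2)² = (-20 + 4)² = (-16)² = 256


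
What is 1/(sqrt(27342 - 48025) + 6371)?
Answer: 6371/40610324 - I*sqrt(20683)/40610324 ≈ 0.00015688 - 3.5414e-6*I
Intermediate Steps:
1/(sqrt(27342 - 48025) + 6371) = 1/(sqrt(-20683) + 6371) = 1/(I*sqrt(20683) + 6371) = 1/(6371 + I*sqrt(20683))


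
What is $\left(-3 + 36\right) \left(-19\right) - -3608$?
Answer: $2981$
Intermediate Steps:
$\left(-3 + 36\right) \left(-19\right) - -3608 = 33 \left(-19\right) + 3608 = -627 + 3608 = 2981$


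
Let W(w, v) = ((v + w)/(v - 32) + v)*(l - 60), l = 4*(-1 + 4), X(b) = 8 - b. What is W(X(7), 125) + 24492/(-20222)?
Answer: -1901409402/313441 ≈ -6066.2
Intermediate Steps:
l = 12 (l = 4*3 = 12)
W(w, v) = -48*v - 48*(v + w)/(-32 + v) (W(w, v) = ((v + w)/(v - 32) + v)*(12 - 60) = ((v + w)/(-32 + v) + v)*(-48) = (v + (v + w)/(-32 + v))*(-48) = -48*v - 48*(v + w)/(-32 + v))
W(X(7), 125) + 24492/(-20222) = 48*(-(8 - 1*7) - 1*125² + 31*125)/(-32 + 125) + 24492/(-20222) = 48*(-(8 - 7) - 1*15625 + 3875)/93 + 24492*(-1/20222) = 48*(1/93)*(-1*1 - 15625 + 3875) - 12246/10111 = 48*(1/93)*(-1 - 15625 + 3875) - 12246/10111 = 48*(1/93)*(-11751) - 12246/10111 = -188016/31 - 12246/10111 = -1901409402/313441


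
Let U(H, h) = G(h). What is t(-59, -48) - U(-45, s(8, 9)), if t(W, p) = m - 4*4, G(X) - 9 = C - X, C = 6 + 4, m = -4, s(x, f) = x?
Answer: -31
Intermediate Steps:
C = 10
G(X) = 19 - X (G(X) = 9 + (10 - X) = 19 - X)
t(W, p) = -20 (t(W, p) = -4 - 4*4 = -4 - 16 = -20)
U(H, h) = 19 - h
t(-59, -48) - U(-45, s(8, 9)) = -20 - (19 - 1*8) = -20 - (19 - 8) = -20 - 1*11 = -20 - 11 = -31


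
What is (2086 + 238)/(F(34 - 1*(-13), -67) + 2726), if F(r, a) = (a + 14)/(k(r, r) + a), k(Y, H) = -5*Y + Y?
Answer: 592620/695183 ≈ 0.85247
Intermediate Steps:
k(Y, H) = -4*Y
F(r, a) = (14 + a)/(a - 4*r) (F(r, a) = (a + 14)/(-4*r + a) = (14 + a)/(a - 4*r))
(2086 + 238)/(F(34 - 1*(-13), -67) + 2726) = (2086 + 238)/((14 - 67)/(-67 - 4*(34 - 1*(-13))) + 2726) = 2324/(-53/(-67 - 4*(34 + 13)) + 2726) = 2324/(-53/(-67 - 4*47) + 2726) = 2324/(-53/(-67 - 188) + 2726) = 2324/(-53/(-255) + 2726) = 2324/(-1/255*(-53) + 2726) = 2324/(53/255 + 2726) = 2324/(695183/255) = 2324*(255/695183) = 592620/695183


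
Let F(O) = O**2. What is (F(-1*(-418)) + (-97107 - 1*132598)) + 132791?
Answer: 77810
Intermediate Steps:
(F(-1*(-418)) + (-97107 - 1*132598)) + 132791 = ((-1*(-418))**2 + (-97107 - 1*132598)) + 132791 = (418**2 + (-97107 - 132598)) + 132791 = (174724 - 229705) + 132791 = -54981 + 132791 = 77810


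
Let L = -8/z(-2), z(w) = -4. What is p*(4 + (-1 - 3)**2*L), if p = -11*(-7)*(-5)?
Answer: -13860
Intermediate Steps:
L = 2 (L = -8/(-4) = -8*(-1/4) = 2)
p = -385 (p = 77*(-5) = -385)
p*(4 + (-1 - 3)**2*L) = -385*(4 + (-1 - 3)**2*2) = -385*(4 + (-4)**2*2) = -385*(4 + 16*2) = -385*(4 + 32) = -385*36 = -13860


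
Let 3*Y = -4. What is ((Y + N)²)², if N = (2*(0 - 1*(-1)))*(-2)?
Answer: 65536/81 ≈ 809.09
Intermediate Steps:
Y = -4/3 (Y = (⅓)*(-4) = -4/3 ≈ -1.3333)
N = -4 (N = (2*(0 + 1))*(-2) = (2*1)*(-2) = 2*(-2) = -4)
((Y + N)²)² = ((-4/3 - 4)²)² = ((-16/3)²)² = (256/9)² = 65536/81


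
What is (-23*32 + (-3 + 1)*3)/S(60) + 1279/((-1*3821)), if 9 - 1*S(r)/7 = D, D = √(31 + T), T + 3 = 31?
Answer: -1836686/42031 - 53*√59/11 ≈ -80.708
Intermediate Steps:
T = 28 (T = -3 + 31 = 28)
D = √59 (D = √(31 + 28) = √59 ≈ 7.6811)
S(r) = 63 - 7*√59
(-23*32 + (-3 + 1)*3)/S(60) + 1279/((-1*3821)) = (-23*32 + (-3 + 1)*3)/(63 - 7*√59) + 1279/((-1*3821)) = (-736 - 2*3)/(63 - 7*√59) + 1279/(-3821) = (-736 - 6)/(63 - 7*√59) + 1279*(-1/3821) = -742/(63 - 7*√59) - 1279/3821 = -1279/3821 - 742/(63 - 7*√59)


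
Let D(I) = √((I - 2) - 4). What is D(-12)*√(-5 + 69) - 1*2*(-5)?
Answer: 10 + 24*I*√2 ≈ 10.0 + 33.941*I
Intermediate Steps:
D(I) = √(-6 + I) (D(I) = √((-2 + I) - 4) = √(-6 + I))
D(-12)*√(-5 + 69) - 1*2*(-5) = √(-6 - 12)*√(-5 + 69) - 1*2*(-5) = √(-18)*√64 - 2*(-5) = (3*I*√2)*8 + 10 = 24*I*√2 + 10 = 10 + 24*I*√2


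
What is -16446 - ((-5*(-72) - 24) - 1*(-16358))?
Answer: -33140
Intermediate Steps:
-16446 - ((-5*(-72) - 24) - 1*(-16358)) = -16446 - ((360 - 24) + 16358) = -16446 - (336 + 16358) = -16446 - 1*16694 = -16446 - 16694 = -33140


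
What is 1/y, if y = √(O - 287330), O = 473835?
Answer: √186505/186505 ≈ 0.0023156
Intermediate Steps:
y = √186505 (y = √(473835 - 287330) = √186505 ≈ 431.86)
1/y = 1/(√186505) = √186505/186505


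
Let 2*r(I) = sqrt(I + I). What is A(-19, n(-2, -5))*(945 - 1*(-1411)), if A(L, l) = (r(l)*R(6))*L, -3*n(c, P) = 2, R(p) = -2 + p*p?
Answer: -1521976*I*sqrt(3)/3 ≈ -8.7871e+5*I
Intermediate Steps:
R(p) = -2 + p**2
r(I) = sqrt(2)*sqrt(I)/2 (r(I) = sqrt(I + I)/2 = sqrt(2*I)/2 = (sqrt(2)*sqrt(I))/2 = sqrt(2)*sqrt(I)/2)
n(c, P) = -2/3 (n(c, P) = -1/3*2 = -2/3)
A(L, l) = 17*L*sqrt(2)*sqrt(l) (A(L, l) = ((sqrt(2)*sqrt(l)/2)*(-2 + 6**2))*L = ((sqrt(2)*sqrt(l)/2)*(-2 + 36))*L = ((sqrt(2)*sqrt(l)/2)*34)*L = (17*sqrt(2)*sqrt(l))*L = 17*L*sqrt(2)*sqrt(l))
A(-19, n(-2, -5))*(945 - 1*(-1411)) = (17*(-19)*sqrt(2)*sqrt(-2/3))*(945 - 1*(-1411)) = (17*(-19)*sqrt(2)*(I*sqrt(6)/3))*(945 + 1411) = -646*I*sqrt(3)/3*2356 = -1521976*I*sqrt(3)/3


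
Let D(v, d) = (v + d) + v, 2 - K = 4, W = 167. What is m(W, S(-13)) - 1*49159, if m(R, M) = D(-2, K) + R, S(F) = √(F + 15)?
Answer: -48998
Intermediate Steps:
K = -2 (K = 2 - 1*4 = 2 - 4 = -2)
S(F) = √(15 + F)
D(v, d) = d + 2*v (D(v, d) = (d + v) + v = d + 2*v)
m(R, M) = -6 + R (m(R, M) = (-2 + 2*(-2)) + R = (-2 - 4) + R = -6 + R)
m(W, S(-13)) - 1*49159 = (-6 + 167) - 1*49159 = 161 - 49159 = -48998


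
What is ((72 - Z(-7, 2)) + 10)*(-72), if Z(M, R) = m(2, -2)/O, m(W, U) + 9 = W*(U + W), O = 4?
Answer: -6066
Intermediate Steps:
m(W, U) = -9 + W*(U + W)
Z(M, R) = -9/4 (Z(M, R) = (-9 + 2**2 - 2*2)/4 = (-9 + 4 - 4)*(1/4) = -9*1/4 = -9/4)
((72 - Z(-7, 2)) + 10)*(-72) = ((72 - 1*(-9/4)) + 10)*(-72) = ((72 + 9/4) + 10)*(-72) = (297/4 + 10)*(-72) = (337/4)*(-72) = -6066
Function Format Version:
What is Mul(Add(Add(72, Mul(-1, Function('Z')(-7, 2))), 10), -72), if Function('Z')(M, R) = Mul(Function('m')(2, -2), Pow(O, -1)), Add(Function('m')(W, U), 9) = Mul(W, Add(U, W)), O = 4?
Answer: -6066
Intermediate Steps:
Function('m')(W, U) = Add(-9, Mul(W, Add(U, W)))
Function('Z')(M, R) = Rational(-9, 4) (Function('Z')(M, R) = Mul(Add(-9, Pow(2, 2), Mul(-2, 2)), Pow(4, -1)) = Mul(Add(-9, 4, -4), Rational(1, 4)) = Mul(-9, Rational(1, 4)) = Rational(-9, 4))
Mul(Add(Add(72, Mul(-1, Function('Z')(-7, 2))), 10), -72) = Mul(Add(Add(72, Mul(-1, Rational(-9, 4))), 10), -72) = Mul(Add(Add(72, Rational(9, 4)), 10), -72) = Mul(Add(Rational(297, 4), 10), -72) = Mul(Rational(337, 4), -72) = -6066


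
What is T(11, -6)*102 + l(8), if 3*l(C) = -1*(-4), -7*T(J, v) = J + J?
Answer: -6704/21 ≈ -319.24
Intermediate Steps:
T(J, v) = -2*J/7 (T(J, v) = -(J + J)/7 = -2*J/7)
l(C) = 4/3 (l(C) = (-1*(-4))/3 = (⅓)*4 = 4/3)
T(11, -6)*102 + l(8) = -2/7*11*102 + 4/3 = -22/7*102 + 4/3 = -2244/7 + 4/3 = -6704/21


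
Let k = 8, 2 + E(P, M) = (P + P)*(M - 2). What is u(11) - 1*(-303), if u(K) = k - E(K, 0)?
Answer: 357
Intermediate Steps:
E(P, M) = -2 + 2*P*(-2 + M) (E(P, M) = -2 + (P + P)*(M - 2) = -2 + (2*P)*(-2 + M) = -2 + 2*P*(-2 + M))
u(K) = 10 + 4*K (u(K) = 8 - (-2 - 4*K + 2*0*K) = 8 - (-2 - 4*K + 0) = 8 - (-2 - 4*K) = 8 + (2 + 4*K) = 10 + 4*K)
u(11) - 1*(-303) = (10 + 4*11) - 1*(-303) = (10 + 44) + 303 = 54 + 303 = 357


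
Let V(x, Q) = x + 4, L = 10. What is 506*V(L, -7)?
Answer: 7084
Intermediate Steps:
V(x, Q) = 4 + x
506*V(L, -7) = 506*(4 + 10) = 506*14 = 7084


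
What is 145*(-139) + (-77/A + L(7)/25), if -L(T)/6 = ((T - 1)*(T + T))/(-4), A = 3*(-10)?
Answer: -3022109/150 ≈ -20147.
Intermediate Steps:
A = -30
L(T) = 3*T*(-1 + T) (L(T) = -6*(T - 1)*(T + T)/(-4) = -6*(-1 + T)*(2*T)*(-1)/4 = -6*2*T*(-1 + T)*(-1)/4 = -(-3)*T*(-1 + T) = 3*T*(-1 + T))
145*(-139) + (-77/A + L(7)/25) = 145*(-139) + (-77/(-30) + (3*7*(-1 + 7))/25) = -20155 + (-77*(-1/30) + (3*7*6)*(1/25)) = -20155 + (77/30 + 126*(1/25)) = -20155 + (77/30 + 126/25) = -20155 + 1141/150 = -3022109/150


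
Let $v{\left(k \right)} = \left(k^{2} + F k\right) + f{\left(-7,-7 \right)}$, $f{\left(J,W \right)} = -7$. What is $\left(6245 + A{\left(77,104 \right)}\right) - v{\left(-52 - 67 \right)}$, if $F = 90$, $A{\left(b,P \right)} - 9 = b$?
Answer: $2887$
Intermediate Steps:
$A{\left(b,P \right)} = 9 + b$
$v{\left(k \right)} = -7 + k^{2} + 90 k$ ($v{\left(k \right)} = \left(k^{2} + 90 k\right) - 7 = -7 + k^{2} + 90 k$)
$\left(6245 + A{\left(77,104 \right)}\right) - v{\left(-52 - 67 \right)} = \left(6245 + \left(9 + 77\right)\right) - \left(-7 + \left(-52 - 67\right)^{2} + 90 \left(-52 - 67\right)\right) = \left(6245 + 86\right) - \left(-7 + \left(-52 - 67\right)^{2} + 90 \left(-52 - 67\right)\right) = 6331 - \left(-7 + \left(-119\right)^{2} + 90 \left(-119\right)\right) = 6331 - \left(-7 + 14161 - 10710\right) = 6331 - 3444 = 2887$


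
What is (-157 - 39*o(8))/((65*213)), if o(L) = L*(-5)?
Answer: 1403/13845 ≈ 0.10134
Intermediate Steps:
o(L) = -5*L
(-157 - 39*o(8))/((65*213)) = (-157 - (-195)*8)/((65*213)) = (-157 - 39*(-40))/13845 = (-157 + 1560)*(1/13845) = 1403*(1/13845) = 1403/13845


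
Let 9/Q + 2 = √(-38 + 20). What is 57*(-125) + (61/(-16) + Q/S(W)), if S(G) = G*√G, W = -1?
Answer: -114061/16 - 9*I/11 + 27*√2/22 ≈ -7127.1 - 0.81818*I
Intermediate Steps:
Q = 9/(-2 + 3*I*√2) (Q = 9/(-2 + √(-38 + 20)) = 9/(-2 + √(-18)) = 9/(-2 + 3*I*√2) ≈ -0.81818 - 1.7356*I)
S(G) = G^(3/2)
57*(-125) + (61/(-16) + Q/S(W)) = 57*(-125) + (61/(-16) + (-9/11 - 27*I*√2/22)/((-1)^(3/2))) = -7125 + (61*(-1/16) + (-9/11 - 27*I*√2/22)/((-I))) = -7125 + (-61/16 + (-9/11 - 27*I*√2/22)*I) = -7125 + (-61/16 + I*(-9/11 - 27*I*√2/22)) = -114061/16 + I*(-9/11 - 27*I*√2/22)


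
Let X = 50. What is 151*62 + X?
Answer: 9412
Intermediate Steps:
151*62 + X = 151*62 + 50 = 9362 + 50 = 9412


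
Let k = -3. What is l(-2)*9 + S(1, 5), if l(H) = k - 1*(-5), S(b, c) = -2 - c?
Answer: 11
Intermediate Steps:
l(H) = 2 (l(H) = -3 - 1*(-5) = -3 + 5 = 2)
l(-2)*9 + S(1, 5) = 2*9 + (-2 - 1*5) = 18 + (-2 - 5) = 18 - 7 = 11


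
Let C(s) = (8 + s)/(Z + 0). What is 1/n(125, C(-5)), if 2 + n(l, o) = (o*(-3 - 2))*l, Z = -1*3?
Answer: 1/623 ≈ 0.0016051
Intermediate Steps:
Z = -3
C(s) = -8/3 - s/3 (C(s) = (8 + s)/(-3 + 0) = (8 + s)/(-3) = (8 + s)*(-⅓) = -8/3 - s/3)
n(l, o) = -2 - 5*l*o (n(l, o) = -2 + (o*(-3 - 2))*l = -2 + (o*(-5))*l = -2 + (-5*o)*l = -2 - 5*l*o)
1/n(125, C(-5)) = 1/(-2 - 5*125*(-8/3 - ⅓*(-5))) = 1/(-2 - 5*125*(-8/3 + 5/3)) = 1/(-2 - 5*125*(-1)) = 1/(-2 + 625) = 1/623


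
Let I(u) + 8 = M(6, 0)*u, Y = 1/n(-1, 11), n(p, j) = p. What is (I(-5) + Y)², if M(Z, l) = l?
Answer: 81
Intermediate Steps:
Y = -1 (Y = 1/(-1) = -1)
I(u) = -8 (I(u) = -8 + 0*u = -8 + 0 = -8)
(I(-5) + Y)² = (-8 - 1)² = (-9)² = 81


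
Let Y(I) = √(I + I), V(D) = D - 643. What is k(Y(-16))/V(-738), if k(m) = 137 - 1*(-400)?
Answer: -537/1381 ≈ -0.38885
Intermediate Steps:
V(D) = -643 + D
Y(I) = √2*√I (Y(I) = √(2*I) = √2*√I)
k(m) = 537 (k(m) = 137 + 400 = 537)
k(Y(-16))/V(-738) = 537/(-643 - 738) = 537/(-1381) = 537*(-1/1381) = -537/1381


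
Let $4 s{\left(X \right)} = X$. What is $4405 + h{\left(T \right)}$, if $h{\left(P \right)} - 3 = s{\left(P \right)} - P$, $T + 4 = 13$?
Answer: $\frac{17605}{4} \approx 4401.3$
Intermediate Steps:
$T = 9$ ($T = -4 + 13 = 9$)
$s{\left(X \right)} = \frac{X}{4}$
$h{\left(P \right)} = 3 - \frac{3 P}{4}$ ($h{\left(P \right)} = 3 + \left(\frac{P}{4} - P\right) = 3 - \frac{3 P}{4}$)
$4405 + h{\left(T \right)} = 4405 + \left(3 - \frac{27}{4}\right) = 4405 - \frac{15}{4} = \frac{17605}{4}$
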